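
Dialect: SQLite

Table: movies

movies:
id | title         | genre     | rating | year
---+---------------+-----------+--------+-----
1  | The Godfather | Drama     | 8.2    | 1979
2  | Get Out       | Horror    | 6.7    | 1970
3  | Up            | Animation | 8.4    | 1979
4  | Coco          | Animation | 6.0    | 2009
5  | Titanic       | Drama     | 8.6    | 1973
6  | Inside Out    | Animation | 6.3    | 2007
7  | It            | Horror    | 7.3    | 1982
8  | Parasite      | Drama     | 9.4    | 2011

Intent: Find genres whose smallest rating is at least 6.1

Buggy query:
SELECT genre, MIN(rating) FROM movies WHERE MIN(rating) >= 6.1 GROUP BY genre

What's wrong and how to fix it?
Bug: Aggregates like MIN are computed per group after WHERE runs

Fix: Replace WHERE with HAVING after the GROUP BY

Corrected query:
SELECT genre, MIN(rating) FROM movies GROUP BY genre HAVING MIN(rating) >= 6.1

Result:
genre  | MIN(rating)
-------+------------
Drama  | 8.2        
Horror | 6.7        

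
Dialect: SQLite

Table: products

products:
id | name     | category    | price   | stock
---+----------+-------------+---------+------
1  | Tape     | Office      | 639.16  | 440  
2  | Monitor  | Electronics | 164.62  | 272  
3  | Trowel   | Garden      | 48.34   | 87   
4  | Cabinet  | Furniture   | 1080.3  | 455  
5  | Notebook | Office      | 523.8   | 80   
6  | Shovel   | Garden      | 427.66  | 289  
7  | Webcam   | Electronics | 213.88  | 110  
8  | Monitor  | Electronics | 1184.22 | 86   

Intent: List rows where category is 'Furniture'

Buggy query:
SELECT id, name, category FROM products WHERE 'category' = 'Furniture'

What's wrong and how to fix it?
Bug: Single quotes denote string literals in SQL; the column name is being compared as a constant string

Fix: Reference the column as category without single quotes

Corrected query:
SELECT id, name, category FROM products WHERE category = 'Furniture'

Result:
id | name    | category 
---+---------+----------
4  | Cabinet | Furniture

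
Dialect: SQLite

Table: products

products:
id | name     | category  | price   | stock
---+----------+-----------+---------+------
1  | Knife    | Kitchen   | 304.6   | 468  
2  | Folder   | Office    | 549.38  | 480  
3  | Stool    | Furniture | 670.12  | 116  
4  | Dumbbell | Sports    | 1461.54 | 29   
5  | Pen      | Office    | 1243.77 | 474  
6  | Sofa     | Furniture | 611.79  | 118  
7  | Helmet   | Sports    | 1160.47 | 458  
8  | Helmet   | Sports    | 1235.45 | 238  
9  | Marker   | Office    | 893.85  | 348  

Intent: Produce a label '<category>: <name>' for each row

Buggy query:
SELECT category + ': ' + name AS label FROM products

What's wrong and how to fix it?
Bug: '+' is numeric addition; on text columns SQLite converts them to 0 instead of concatenating

Fix: Use the || operator for string concatenation

Corrected query:
SELECT category || ': ' || name AS label FROM products

Result:
label           
----------------
Kitchen: Knife  
Office: Folder  
Furniture: Stool
Sports: Dumbbell
Office: Pen     
Furniture: Sofa 
Sports: Helmet  
Sports: Helmet  
Office: Marker  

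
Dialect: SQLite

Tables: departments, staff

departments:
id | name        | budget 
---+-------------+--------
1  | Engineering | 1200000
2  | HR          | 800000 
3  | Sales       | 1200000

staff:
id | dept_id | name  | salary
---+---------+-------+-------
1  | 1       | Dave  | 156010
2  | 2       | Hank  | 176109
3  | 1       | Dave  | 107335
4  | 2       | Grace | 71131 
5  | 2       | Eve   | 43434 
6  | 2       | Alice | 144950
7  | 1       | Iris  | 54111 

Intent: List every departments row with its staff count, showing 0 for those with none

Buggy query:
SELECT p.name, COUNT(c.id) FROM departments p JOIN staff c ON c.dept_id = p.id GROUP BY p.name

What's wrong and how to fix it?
Bug: INNER JOIN drops departments rows that have no matching staff rows

Fix: Use LEFT JOIN so parents without children still appear (COUNT(c.id) gives 0)

Corrected query:
SELECT p.name, COUNT(c.id) FROM departments p LEFT JOIN staff c ON c.dept_id = p.id GROUP BY p.name

Result:
name        | COUNT(c.id)
------------+------------
Engineering | 3          
HR          | 4          
Sales       | 0          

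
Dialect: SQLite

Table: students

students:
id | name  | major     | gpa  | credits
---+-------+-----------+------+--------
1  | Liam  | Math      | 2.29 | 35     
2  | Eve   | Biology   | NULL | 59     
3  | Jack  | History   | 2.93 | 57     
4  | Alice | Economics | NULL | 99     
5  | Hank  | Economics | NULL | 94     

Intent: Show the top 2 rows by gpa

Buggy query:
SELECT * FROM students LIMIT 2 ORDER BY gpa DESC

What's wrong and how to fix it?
Bug: LIMIT must come after ORDER BY

Fix: Swap the clauses: ORDER BY first, then LIMIT

Corrected query:
SELECT * FROM students ORDER BY gpa DESC LIMIT 2

Result:
id | name | major   | gpa  | credits
---+------+---------+------+--------
3  | Jack | History | 2.93 | 57     
1  | Liam | Math    | 2.29 | 35     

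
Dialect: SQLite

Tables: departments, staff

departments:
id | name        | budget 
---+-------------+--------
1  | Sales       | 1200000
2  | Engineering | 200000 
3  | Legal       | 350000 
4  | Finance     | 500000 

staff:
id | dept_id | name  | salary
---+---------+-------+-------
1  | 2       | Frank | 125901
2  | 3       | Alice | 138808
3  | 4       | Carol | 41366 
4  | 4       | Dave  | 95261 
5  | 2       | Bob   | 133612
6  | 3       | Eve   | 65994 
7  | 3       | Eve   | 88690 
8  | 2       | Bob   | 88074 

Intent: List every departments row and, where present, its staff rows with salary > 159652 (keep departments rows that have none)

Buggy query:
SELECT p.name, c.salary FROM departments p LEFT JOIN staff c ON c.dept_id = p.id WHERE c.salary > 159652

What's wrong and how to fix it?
Bug: A WHERE condition on the right-hand table after LEFT JOIN drops unmatched parents

Fix: Move the right-table condition into the ON clause so unmatched parents are kept

Corrected query:
SELECT p.name, c.salary FROM departments p LEFT JOIN staff c ON c.dept_id = p.id AND c.salary > 159652

Result:
name        | salary
------------+-------
Sales       | NULL  
Engineering | NULL  
Legal       | NULL  
Finance     | NULL  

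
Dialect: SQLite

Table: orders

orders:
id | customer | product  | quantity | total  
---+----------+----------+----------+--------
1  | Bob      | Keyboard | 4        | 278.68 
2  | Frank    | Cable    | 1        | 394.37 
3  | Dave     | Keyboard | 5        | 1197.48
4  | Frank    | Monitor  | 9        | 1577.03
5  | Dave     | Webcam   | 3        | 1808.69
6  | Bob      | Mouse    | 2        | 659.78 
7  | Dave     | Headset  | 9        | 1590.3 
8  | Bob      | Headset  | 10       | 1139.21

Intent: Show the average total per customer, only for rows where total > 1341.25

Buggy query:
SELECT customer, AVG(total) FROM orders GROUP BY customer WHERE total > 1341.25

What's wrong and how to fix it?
Bug: Row-level WHERE must come before GROUP BY in the clause order

Fix: Place WHERE between FROM and GROUP BY

Corrected query:
SELECT customer, AVG(total) FROM orders WHERE total > 1341.25 GROUP BY customer

Result:
customer | AVG(total)
---------+-----------
Dave     | 1699.495  
Frank    | 1577.03   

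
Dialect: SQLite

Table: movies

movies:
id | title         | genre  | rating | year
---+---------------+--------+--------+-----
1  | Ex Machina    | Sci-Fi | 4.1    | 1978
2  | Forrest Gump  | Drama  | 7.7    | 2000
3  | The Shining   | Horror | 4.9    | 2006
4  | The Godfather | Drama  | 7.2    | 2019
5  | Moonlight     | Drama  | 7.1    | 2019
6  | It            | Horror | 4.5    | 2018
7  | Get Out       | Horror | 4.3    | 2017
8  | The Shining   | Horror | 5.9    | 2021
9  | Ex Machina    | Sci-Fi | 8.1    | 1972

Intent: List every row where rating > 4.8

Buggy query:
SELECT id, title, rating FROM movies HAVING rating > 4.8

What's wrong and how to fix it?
Bug: HAVING filters the output of aggregation, but this query has no GROUP BY and no aggregate functions, so SQLite rejects it (HAVING clause on a non-aggregate query); the condition here is per row

Fix: Use WHERE for row-level filtering

Corrected query:
SELECT id, title, rating FROM movies WHERE rating > 4.8

Result:
id | title         | rating
---+---------------+-------
2  | Forrest Gump  | 7.7   
3  | The Shining   | 4.9   
4  | The Godfather | 7.2   
5  | Moonlight     | 7.1   
8  | The Shining   | 5.9   
9  | Ex Machina    | 8.1   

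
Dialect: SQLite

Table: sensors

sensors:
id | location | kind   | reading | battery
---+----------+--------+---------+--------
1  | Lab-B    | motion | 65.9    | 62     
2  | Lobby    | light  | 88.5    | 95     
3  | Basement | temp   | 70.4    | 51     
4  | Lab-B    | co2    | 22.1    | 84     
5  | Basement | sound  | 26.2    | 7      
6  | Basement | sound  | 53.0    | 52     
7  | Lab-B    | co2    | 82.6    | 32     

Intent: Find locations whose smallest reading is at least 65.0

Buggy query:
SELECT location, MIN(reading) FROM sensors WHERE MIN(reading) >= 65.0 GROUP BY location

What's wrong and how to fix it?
Bug: Aggregates like MIN are computed per group after WHERE runs

Fix: Use HAVING for the per-group MIN condition

Corrected query:
SELECT location, MIN(reading) FROM sensors GROUP BY location HAVING MIN(reading) >= 65.0

Result:
location | MIN(reading)
---------+-------------
Lobby    | 88.5        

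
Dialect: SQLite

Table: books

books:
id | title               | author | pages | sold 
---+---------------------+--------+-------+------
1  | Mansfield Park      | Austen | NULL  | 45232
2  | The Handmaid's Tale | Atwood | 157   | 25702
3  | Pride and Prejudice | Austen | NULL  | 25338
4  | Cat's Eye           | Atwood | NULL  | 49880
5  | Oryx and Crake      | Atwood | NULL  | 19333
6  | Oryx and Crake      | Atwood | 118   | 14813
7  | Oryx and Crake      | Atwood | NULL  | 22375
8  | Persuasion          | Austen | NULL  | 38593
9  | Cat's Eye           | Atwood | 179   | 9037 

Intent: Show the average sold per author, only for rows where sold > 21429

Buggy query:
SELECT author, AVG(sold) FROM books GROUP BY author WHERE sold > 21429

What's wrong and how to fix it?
Bug: Row-level WHERE must come before GROUP BY in the clause order

Fix: Move the WHERE clause before GROUP BY

Corrected query:
SELECT author, AVG(sold) FROM books WHERE sold > 21429 GROUP BY author

Result:
author | AVG(sold)   
-------+-------------
Atwood | 32652.333333
Austen | 36387.666667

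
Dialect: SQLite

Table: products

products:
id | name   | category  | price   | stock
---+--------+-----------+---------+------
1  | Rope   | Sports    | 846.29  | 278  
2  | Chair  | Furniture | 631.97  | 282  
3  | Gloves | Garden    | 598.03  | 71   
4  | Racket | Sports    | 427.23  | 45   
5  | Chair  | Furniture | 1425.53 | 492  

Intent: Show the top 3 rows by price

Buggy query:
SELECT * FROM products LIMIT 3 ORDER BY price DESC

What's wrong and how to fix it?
Bug: LIMIT must come after ORDER BY

Fix: Sort with ORDER BY, then apply LIMIT

Corrected query:
SELECT * FROM products ORDER BY price DESC LIMIT 3

Result:
id | name  | category  | price   | stock
---+-------+-----------+---------+------
5  | Chair | Furniture | 1425.53 | 492  
1  | Rope  | Sports    | 846.29  | 278  
2  | Chair | Furniture | 631.97  | 282  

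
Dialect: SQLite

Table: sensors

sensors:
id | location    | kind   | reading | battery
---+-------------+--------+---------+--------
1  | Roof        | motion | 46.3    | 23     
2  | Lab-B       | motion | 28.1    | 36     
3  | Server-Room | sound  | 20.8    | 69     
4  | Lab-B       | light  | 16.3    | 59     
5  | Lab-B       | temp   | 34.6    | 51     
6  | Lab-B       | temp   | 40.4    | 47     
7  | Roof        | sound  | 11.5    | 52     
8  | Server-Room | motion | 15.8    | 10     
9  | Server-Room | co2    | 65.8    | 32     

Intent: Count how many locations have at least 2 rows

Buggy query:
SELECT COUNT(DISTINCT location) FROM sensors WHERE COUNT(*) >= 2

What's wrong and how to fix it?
Bug: COUNT(*) cannot appear in WHERE; the per-group count doesn't exist yet

Fix: Use a subquery that GROUPs and filters with HAVING, then count its rows

Corrected query:
SELECT COUNT(*) FROM (SELECT location FROM sensors GROUP BY location HAVING COUNT(*) >= 2)

Result:
COUNT(*)
--------
3       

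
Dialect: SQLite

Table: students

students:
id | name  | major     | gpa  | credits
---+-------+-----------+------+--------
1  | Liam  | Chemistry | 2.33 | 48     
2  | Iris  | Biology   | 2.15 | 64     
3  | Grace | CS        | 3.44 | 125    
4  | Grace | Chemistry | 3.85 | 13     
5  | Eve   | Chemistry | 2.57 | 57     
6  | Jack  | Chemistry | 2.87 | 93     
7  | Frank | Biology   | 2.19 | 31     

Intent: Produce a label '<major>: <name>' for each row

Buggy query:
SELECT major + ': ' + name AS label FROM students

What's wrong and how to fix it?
Bug: '+' is numeric addition; on text columns SQLite converts them to 0 instead of concatenating

Fix: Replace + with || to concatenate text

Corrected query:
SELECT major || ': ' || name AS label FROM students

Result:
label           
----------------
Chemistry: Liam 
Biology: Iris   
CS: Grace       
Chemistry: Grace
Chemistry: Eve  
Chemistry: Jack 
Biology: Frank  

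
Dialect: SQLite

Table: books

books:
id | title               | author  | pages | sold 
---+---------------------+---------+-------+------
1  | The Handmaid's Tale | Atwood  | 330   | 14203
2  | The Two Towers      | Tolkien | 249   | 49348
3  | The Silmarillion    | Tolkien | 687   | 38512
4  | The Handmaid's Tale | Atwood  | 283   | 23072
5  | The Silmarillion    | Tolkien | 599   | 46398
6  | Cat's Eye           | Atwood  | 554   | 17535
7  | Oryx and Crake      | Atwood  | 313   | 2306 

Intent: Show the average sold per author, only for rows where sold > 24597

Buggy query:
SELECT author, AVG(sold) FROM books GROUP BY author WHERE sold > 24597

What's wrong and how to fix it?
Bug: WHERE cannot follow GROUP BY

Fix: Place WHERE between FROM and GROUP BY

Corrected query:
SELECT author, AVG(sold) FROM books WHERE sold > 24597 GROUP BY author

Result:
author  | AVG(sold)   
--------+-------------
Tolkien | 44752.666667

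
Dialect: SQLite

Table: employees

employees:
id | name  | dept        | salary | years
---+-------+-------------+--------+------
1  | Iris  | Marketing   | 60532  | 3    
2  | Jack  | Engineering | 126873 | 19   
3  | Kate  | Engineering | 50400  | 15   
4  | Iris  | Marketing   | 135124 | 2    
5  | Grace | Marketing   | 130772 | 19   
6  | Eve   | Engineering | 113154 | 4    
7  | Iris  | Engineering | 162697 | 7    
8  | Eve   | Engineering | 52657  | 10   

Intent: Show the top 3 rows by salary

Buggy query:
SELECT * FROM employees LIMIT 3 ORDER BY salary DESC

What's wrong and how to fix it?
Bug: ORDER BY cannot follow LIMIT; LIMIT is the final clause

Fix: Sort with ORDER BY, then apply LIMIT

Corrected query:
SELECT * FROM employees ORDER BY salary DESC LIMIT 3

Result:
id | name  | dept        | salary | years
---+-------+-------------+--------+------
7  | Iris  | Engineering | 162697 | 7    
4  | Iris  | Marketing   | 135124 | 2    
5  | Grace | Marketing   | 130772 | 19   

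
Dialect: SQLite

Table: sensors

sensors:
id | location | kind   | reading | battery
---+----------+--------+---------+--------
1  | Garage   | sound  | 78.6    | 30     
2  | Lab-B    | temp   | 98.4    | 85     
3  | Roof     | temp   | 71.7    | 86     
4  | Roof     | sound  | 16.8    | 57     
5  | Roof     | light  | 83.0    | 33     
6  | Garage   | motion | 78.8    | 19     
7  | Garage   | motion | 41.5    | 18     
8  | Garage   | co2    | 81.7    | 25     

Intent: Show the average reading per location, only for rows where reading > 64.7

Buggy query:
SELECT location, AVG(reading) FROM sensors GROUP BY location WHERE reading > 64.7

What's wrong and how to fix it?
Bug: Row-level WHERE must come before GROUP BY in the clause order

Fix: Place WHERE between FROM and GROUP BY

Corrected query:
SELECT location, AVG(reading) FROM sensors WHERE reading > 64.7 GROUP BY location

Result:
location | AVG(reading)
---------+-------------
Garage   | 79.7        
Lab-B    | 98.4        
Roof     | 77.35       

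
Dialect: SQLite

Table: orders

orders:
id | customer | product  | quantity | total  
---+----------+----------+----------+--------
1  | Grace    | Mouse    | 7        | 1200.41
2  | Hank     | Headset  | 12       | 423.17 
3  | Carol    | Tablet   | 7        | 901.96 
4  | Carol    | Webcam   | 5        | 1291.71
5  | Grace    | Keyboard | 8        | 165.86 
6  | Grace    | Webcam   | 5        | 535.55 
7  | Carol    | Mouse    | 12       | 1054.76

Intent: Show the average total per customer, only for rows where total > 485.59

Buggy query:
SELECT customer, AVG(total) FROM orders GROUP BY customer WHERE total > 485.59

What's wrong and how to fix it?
Bug: WHERE cannot follow GROUP BY

Fix: Move the WHERE clause before GROUP BY

Corrected query:
SELECT customer, AVG(total) FROM orders WHERE total > 485.59 GROUP BY customer

Result:
customer | AVG(total)
---------+-----------
Carol    | 1082.81   
Grace    | 867.98    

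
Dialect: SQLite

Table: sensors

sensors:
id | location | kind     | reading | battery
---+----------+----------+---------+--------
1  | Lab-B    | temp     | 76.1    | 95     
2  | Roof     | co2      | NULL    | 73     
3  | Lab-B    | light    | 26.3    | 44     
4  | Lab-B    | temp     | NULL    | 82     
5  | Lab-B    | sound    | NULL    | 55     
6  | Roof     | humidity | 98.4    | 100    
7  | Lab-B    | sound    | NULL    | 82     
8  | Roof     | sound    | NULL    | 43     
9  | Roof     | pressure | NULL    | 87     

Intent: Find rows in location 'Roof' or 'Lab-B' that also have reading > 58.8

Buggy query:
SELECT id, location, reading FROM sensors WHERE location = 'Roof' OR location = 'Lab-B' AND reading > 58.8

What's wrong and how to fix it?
Bug: AND binds tighter than OR, so this parses as location = 'Roof' OR (location = 'Lab-B' AND reading > 58.8)

Fix: Group the OR with parentheses (or use IN), then AND the threshold

Corrected query:
SELECT id, location, reading FROM sensors WHERE (location = 'Roof' OR location = 'Lab-B') AND reading > 58.8

Result:
id | location | reading
---+----------+--------
1  | Lab-B    | 76.1   
6  | Roof     | 98.4   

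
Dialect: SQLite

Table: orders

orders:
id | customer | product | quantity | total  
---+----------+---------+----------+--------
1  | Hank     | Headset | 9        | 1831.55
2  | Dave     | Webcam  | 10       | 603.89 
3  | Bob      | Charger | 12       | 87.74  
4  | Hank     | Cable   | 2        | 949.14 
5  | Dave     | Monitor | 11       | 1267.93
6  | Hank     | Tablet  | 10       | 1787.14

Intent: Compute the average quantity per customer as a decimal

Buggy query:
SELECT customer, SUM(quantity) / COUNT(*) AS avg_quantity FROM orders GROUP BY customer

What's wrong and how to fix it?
Bug: SUM(quantity) and COUNT(*) are both integers; the division truncates the fractional part

Fix: Multiply by 1.0 (or CAST to REAL) to force floating-point division

Corrected query:
SELECT customer, SUM(quantity) * 1.0 / COUNT(*) AS avg_quantity FROM orders GROUP BY customer

Result:
customer | avg_quantity
---------+-------------
Bob      | 12          
Dave     | 10.5        
Hank     | 7           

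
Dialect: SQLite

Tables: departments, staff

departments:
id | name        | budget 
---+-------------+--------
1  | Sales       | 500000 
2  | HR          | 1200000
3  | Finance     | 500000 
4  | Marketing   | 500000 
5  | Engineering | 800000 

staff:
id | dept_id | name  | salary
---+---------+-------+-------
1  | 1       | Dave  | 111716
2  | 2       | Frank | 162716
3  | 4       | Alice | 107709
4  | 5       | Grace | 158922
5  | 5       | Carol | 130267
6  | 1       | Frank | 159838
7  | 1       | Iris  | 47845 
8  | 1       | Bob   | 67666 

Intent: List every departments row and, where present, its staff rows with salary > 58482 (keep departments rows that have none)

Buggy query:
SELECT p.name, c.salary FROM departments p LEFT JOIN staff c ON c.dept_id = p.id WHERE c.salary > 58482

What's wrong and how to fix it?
Bug: Filtering c.salary in WHERE discards the NULL rows produced by LEFT JOIN, turning it into an inner join

Fix: Put 'c.salary > 58482' in the JOIN's ON clause instead of WHERE

Corrected query:
SELECT p.name, c.salary FROM departments p LEFT JOIN staff c ON c.dept_id = p.id AND c.salary > 58482

Result:
name        | salary
------------+-------
Sales       | 67666 
Sales       | 111716
Sales       | 159838
HR          | 162716
Finance     | NULL  
Marketing   | 107709
Engineering | 130267
Engineering | 158922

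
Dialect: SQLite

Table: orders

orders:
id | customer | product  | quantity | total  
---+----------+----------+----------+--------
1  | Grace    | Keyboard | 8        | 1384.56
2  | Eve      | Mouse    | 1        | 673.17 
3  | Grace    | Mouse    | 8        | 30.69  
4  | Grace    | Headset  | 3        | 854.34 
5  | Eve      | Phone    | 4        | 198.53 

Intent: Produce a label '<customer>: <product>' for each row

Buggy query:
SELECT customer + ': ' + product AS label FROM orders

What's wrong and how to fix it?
Bug: '+' is numeric addition; on text columns SQLite converts them to 0 instead of concatenating

Fix: Replace + with || to concatenate text

Corrected query:
SELECT customer || ': ' || product AS label FROM orders

Result:
label          
---------------
Grace: Keyboard
Eve: Mouse     
Grace: Mouse   
Grace: Headset 
Eve: Phone     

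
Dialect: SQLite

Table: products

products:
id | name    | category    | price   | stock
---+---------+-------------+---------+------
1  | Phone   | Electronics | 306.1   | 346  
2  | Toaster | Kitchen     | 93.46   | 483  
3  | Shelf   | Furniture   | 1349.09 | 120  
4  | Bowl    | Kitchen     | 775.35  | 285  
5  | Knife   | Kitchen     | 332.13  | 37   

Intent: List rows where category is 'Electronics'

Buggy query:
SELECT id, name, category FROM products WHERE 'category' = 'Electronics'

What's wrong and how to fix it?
Bug: 'category' in single quotes is a string literal, not the column; the comparison is literal-vs-literal and never true

Fix: Remove the quotes around the column name (or use double quotes for an identifier)

Corrected query:
SELECT id, name, category FROM products WHERE category = 'Electronics'

Result:
id | name  | category   
---+-------+------------
1  | Phone | Electronics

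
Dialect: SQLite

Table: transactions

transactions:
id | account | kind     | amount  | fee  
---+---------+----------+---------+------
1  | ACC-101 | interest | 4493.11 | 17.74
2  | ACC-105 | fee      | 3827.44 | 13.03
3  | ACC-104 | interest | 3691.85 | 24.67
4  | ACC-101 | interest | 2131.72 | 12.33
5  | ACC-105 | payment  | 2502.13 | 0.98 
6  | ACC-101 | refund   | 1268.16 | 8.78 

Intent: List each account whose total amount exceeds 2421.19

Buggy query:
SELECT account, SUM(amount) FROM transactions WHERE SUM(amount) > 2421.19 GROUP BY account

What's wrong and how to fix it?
Bug: SUM(amount) is an aggregate, but WHERE filters rows before aggregation

Fix: Use HAVING (which filters groups after aggregation) instead of WHERE

Corrected query:
SELECT account, SUM(amount) FROM transactions GROUP BY account HAVING SUM(amount) > 2421.19

Result:
account | SUM(amount)
--------+------------
ACC-101 | 7892.99    
ACC-104 | 3691.85    
ACC-105 | 6329.57    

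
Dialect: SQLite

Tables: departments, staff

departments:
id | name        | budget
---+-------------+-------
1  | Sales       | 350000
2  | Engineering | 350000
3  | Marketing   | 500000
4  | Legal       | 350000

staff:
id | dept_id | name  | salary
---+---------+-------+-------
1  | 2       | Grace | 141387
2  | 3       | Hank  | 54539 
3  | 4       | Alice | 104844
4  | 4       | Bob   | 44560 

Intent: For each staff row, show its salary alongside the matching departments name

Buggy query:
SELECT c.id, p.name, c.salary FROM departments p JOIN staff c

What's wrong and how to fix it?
Bug: JOIN with no ON clause produces a cartesian product; every staff row pairs with every departments row

Fix: Specify the join condition linking the foreign key to the parent id

Corrected query:
SELECT c.id, p.name, c.salary FROM departments p JOIN staff c ON c.dept_id = p.id

Result:
id | name        | salary
---+-------------+-------
1  | Engineering | 141387
2  | Marketing   | 54539 
3  | Legal       | 104844
4  | Legal       | 44560 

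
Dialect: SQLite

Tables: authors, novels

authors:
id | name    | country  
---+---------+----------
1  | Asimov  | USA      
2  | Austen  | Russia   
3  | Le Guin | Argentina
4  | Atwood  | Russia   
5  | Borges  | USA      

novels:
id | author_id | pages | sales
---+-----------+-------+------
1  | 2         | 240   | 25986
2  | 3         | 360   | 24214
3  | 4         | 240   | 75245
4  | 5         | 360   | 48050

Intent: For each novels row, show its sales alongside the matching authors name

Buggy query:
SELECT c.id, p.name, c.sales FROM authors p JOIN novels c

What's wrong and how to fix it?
Bug: JOIN with no ON clause produces a cartesian product; every novels row pairs with every authors row

Fix: Specify the join condition linking the foreign key to the parent id

Corrected query:
SELECT c.id, p.name, c.sales FROM authors p JOIN novels c ON c.author_id = p.id

Result:
id | name    | sales
---+---------+------
1  | Austen  | 25986
2  | Le Guin | 24214
3  | Atwood  | 75245
4  | Borges  | 48050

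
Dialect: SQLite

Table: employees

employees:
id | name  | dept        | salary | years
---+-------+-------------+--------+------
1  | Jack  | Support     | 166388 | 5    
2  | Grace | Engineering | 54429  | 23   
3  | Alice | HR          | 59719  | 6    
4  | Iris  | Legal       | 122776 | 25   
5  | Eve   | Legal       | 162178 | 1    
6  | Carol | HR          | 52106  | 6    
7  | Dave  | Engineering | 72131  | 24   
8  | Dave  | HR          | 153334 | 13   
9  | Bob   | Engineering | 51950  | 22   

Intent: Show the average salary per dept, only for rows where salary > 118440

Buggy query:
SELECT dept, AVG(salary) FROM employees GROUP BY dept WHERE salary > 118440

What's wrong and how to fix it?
Bug: WHERE cannot follow GROUP BY

Fix: Place WHERE between FROM and GROUP BY

Corrected query:
SELECT dept, AVG(salary) FROM employees WHERE salary > 118440 GROUP BY dept

Result:
dept    | AVG(salary)
--------+------------
HR      | 153334     
Legal   | 142477     
Support | 166388     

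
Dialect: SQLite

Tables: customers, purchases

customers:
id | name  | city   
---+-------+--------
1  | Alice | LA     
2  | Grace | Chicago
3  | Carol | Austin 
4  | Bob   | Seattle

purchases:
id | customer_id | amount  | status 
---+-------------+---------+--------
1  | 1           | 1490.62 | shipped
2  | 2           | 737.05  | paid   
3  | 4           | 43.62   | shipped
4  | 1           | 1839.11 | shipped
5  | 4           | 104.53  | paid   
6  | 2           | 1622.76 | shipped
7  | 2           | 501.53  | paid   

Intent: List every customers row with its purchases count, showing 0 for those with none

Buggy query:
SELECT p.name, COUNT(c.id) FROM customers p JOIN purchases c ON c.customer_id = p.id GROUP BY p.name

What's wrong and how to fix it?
Bug: INNER JOIN drops customers rows that have no matching purchases rows

Fix: Switch to LEFT JOIN to retain unmatched parent rows

Corrected query:
SELECT p.name, COUNT(c.id) FROM customers p LEFT JOIN purchases c ON c.customer_id = p.id GROUP BY p.name

Result:
name  | COUNT(c.id)
------+------------
Alice | 2          
Bob   | 2          
Carol | 0          
Grace | 3          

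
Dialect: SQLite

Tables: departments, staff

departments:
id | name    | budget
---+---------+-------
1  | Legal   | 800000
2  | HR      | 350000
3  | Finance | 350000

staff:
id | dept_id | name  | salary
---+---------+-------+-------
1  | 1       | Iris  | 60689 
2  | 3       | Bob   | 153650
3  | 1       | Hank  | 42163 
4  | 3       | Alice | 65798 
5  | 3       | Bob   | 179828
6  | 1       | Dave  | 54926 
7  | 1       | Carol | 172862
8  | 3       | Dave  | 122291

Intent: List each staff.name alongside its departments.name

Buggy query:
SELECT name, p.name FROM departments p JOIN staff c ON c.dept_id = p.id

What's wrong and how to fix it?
Bug: 'name' exists in both joined tables, so the database can't tell which one is meant

Fix: Prefix ambiguous columns with the table alias

Corrected query:
SELECT c.name, p.name FROM departments p JOIN staff c ON c.dept_id = p.id

Result:
name  | name   
------+--------
Iris  | Legal  
Bob   | Finance
Hank  | Legal  
Alice | Finance
Bob   | Finance
Dave  | Legal  
Carol | Legal  
Dave  | Finance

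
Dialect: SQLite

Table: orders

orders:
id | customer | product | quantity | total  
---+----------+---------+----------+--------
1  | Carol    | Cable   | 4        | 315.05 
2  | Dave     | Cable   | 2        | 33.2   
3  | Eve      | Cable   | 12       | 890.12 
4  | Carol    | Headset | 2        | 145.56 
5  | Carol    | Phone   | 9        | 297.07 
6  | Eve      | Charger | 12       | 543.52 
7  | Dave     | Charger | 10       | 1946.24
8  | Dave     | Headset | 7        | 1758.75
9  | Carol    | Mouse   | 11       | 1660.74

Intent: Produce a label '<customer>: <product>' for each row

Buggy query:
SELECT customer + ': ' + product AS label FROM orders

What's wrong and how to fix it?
Bug: SQLite uses || for string concatenation; + coerces text to numbers (yielding 0)

Fix: Replace + with || to concatenate text

Corrected query:
SELECT customer || ': ' || product AS label FROM orders

Result:
label         
--------------
Carol: Cable  
Dave: Cable   
Eve: Cable    
Carol: Headset
Carol: Phone  
Eve: Charger  
Dave: Charger 
Dave: Headset 
Carol: Mouse  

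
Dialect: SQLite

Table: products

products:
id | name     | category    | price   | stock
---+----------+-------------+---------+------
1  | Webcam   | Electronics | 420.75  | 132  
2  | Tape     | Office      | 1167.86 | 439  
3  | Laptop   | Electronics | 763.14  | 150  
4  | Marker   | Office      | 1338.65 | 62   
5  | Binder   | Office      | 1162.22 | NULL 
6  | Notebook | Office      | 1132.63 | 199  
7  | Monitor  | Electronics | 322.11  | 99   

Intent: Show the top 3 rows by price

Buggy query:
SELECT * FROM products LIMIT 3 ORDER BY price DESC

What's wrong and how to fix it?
Bug: ORDER BY cannot follow LIMIT; LIMIT is the final clause

Fix: Swap the clauses: ORDER BY first, then LIMIT

Corrected query:
SELECT * FROM products ORDER BY price DESC LIMIT 3

Result:
id | name   | category | price   | stock
---+--------+----------+---------+------
4  | Marker | Office   | 1338.65 | 62   
2  | Tape   | Office   | 1167.86 | 439  
5  | Binder | Office   | 1162.22 | NULL 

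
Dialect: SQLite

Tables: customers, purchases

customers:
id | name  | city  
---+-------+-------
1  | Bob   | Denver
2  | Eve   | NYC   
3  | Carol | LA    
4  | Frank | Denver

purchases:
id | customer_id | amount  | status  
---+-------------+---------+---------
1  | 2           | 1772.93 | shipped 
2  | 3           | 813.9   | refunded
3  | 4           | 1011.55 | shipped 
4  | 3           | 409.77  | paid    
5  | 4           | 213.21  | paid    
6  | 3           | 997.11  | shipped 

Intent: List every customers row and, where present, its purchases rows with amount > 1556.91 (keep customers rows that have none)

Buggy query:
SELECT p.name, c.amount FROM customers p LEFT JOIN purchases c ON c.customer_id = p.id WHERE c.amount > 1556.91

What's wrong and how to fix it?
Bug: A WHERE condition on the right-hand table after LEFT JOIN drops unmatched parents

Fix: Move the right-table condition into the ON clause so unmatched parents are kept

Corrected query:
SELECT p.name, c.amount FROM customers p LEFT JOIN purchases c ON c.customer_id = p.id AND c.amount > 1556.91

Result:
name  | amount 
------+--------
Bob   | NULL   
Eve   | 1772.93
Carol | NULL   
Frank | NULL   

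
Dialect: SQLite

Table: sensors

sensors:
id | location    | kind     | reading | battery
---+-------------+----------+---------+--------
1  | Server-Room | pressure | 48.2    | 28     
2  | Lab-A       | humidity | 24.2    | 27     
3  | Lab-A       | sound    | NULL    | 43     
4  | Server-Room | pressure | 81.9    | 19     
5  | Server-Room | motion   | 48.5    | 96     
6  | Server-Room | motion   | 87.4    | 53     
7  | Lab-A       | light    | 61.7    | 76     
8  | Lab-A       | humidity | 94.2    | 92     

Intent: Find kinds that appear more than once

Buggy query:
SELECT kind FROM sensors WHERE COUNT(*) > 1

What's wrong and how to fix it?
Bug: WHERE can't reference COUNT(*); aggregates are computed after WHERE

Fix: GROUP BY kind, then filter groups with HAVING COUNT(*) > 1

Corrected query:
SELECT kind FROM sensors GROUP BY kind HAVING COUNT(*) > 1

Result:
kind    
--------
humidity
motion  
pressure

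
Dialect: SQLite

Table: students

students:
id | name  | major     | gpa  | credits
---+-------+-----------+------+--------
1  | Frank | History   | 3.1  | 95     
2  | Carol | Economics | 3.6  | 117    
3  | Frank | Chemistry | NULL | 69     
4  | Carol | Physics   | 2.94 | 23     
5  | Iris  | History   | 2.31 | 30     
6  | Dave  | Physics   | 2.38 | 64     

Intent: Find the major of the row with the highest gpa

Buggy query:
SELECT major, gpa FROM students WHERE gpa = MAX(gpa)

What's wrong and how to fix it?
Bug: MAX(gpa) is an aggregate and cannot be used directly in WHERE

Fix: Wrap MAX in a scalar subquery so WHERE compares against a single value

Corrected query:
SELECT major, gpa FROM students WHERE gpa = (SELECT MAX(gpa) FROM students)

Result:
major     | gpa
----------+----
Economics | 3.6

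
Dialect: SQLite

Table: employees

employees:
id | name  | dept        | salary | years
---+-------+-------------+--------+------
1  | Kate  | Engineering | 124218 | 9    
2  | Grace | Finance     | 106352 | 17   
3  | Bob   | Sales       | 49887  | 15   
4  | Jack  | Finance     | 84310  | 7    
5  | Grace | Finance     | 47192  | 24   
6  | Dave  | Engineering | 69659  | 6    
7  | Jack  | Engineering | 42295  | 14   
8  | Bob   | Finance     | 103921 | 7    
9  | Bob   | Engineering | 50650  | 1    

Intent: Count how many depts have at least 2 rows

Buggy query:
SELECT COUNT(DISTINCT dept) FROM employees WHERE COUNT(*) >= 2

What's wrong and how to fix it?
Bug: COUNT(*) cannot appear in WHERE; the per-group count doesn't exist yet

Fix: Use a subquery that GROUPs and filters with HAVING, then count its rows

Corrected query:
SELECT COUNT(*) FROM (SELECT dept FROM employees GROUP BY dept HAVING COUNT(*) >= 2)

Result:
COUNT(*)
--------
2       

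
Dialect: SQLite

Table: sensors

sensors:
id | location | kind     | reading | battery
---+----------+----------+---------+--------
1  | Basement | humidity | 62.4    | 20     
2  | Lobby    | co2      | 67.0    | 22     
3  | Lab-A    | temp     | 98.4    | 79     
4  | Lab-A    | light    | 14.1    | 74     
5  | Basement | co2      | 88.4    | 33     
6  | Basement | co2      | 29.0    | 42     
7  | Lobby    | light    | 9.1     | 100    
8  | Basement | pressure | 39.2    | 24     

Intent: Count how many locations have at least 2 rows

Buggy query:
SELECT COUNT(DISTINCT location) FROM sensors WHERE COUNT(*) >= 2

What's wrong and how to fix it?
Bug: WHERE filters individual rows, not groups, so a group-level COUNT is invalid there

Fix: Use a subquery that GROUPs and filters with HAVING, then count its rows

Corrected query:
SELECT COUNT(*) FROM (SELECT location FROM sensors GROUP BY location HAVING COUNT(*) >= 2)

Result:
COUNT(*)
--------
3       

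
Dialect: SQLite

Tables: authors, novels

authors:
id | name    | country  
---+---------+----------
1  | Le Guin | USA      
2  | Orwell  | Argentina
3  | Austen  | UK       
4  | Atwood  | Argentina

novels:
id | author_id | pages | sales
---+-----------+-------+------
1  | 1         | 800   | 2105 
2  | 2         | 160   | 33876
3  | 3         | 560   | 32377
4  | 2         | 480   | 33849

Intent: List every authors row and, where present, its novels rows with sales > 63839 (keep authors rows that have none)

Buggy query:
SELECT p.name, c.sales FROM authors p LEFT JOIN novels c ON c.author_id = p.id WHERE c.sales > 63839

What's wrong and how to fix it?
Bug: Filtering c.sales in WHERE discards the NULL rows produced by LEFT JOIN, turning it into an inner join

Fix: Move the right-table condition into the ON clause so unmatched parents are kept

Corrected query:
SELECT p.name, c.sales FROM authors p LEFT JOIN novels c ON c.author_id = p.id AND c.sales > 63839

Result:
name    | sales
--------+------
Le Guin | NULL 
Orwell  | NULL 
Austen  | NULL 
Atwood  | NULL 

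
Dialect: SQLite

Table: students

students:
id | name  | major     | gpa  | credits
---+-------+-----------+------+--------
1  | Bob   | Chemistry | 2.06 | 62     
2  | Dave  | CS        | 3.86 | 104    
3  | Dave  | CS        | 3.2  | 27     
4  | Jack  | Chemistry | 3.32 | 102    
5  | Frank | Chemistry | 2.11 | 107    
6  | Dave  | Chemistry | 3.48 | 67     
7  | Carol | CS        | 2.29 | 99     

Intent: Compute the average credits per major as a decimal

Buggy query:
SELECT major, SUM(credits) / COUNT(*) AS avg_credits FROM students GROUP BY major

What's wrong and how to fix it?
Bug: Both operands are integers, so '/' performs integer division and truncates

Fix: Multiply by 1.0 (or CAST to REAL) to force floating-point division

Corrected query:
SELECT major, SUM(credits) * 1.0 / COUNT(*) AS avg_credits FROM students GROUP BY major

Result:
major     | avg_credits
----------+------------
CS        | 76.666667  
Chemistry | 84.5       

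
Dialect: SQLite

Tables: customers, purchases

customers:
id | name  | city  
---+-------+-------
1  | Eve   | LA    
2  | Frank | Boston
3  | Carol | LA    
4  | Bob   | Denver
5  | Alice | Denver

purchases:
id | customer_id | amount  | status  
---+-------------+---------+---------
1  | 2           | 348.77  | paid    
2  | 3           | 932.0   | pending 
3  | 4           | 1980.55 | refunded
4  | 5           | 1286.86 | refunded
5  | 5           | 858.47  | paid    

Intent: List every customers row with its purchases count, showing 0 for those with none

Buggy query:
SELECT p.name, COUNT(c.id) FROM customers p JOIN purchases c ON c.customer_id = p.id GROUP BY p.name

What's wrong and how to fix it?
Bug: An inner join excludes parents with zero children

Fix: Switch to LEFT JOIN to retain unmatched parent rows

Corrected query:
SELECT p.name, COUNT(c.id) FROM customers p LEFT JOIN purchases c ON c.customer_id = p.id GROUP BY p.name

Result:
name  | COUNT(c.id)
------+------------
Alice | 2          
Bob   | 1          
Carol | 1          
Eve   | 0          
Frank | 1          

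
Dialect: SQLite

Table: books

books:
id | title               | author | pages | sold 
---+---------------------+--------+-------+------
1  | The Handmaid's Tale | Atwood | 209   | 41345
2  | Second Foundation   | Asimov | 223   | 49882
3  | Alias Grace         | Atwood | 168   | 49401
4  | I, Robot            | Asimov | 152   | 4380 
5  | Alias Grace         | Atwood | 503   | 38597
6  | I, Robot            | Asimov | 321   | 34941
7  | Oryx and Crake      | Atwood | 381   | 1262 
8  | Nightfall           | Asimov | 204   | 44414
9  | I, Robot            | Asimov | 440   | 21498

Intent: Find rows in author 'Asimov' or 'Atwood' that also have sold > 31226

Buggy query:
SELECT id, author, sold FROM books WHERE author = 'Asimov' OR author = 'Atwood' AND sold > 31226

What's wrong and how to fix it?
Bug: AND binds tighter than OR, so this parses as author = 'Asimov' OR (author = 'Atwood' AND sold > 31226)

Fix: Add parentheses around the OR so the AND applies to both alternatives

Corrected query:
SELECT id, author, sold FROM books WHERE (author = 'Asimov' OR author = 'Atwood') AND sold > 31226

Result:
id | author | sold 
---+--------+------
1  | Atwood | 41345
2  | Asimov | 49882
3  | Atwood | 49401
5  | Atwood | 38597
6  | Asimov | 34941
8  | Asimov | 44414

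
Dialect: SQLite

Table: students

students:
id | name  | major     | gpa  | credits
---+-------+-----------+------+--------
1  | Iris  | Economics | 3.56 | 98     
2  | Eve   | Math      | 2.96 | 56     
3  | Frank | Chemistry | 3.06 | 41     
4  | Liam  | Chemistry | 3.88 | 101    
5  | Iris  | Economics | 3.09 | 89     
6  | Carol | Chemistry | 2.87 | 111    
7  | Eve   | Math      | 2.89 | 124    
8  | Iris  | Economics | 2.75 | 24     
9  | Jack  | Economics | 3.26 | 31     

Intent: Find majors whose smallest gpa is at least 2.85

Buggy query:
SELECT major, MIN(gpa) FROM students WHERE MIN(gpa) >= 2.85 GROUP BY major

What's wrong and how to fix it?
Bug: MIN() in WHERE is a misuse of aggregate

Fix: Use HAVING for the per-group MIN condition

Corrected query:
SELECT major, MIN(gpa) FROM students GROUP BY major HAVING MIN(gpa) >= 2.85

Result:
major     | MIN(gpa)
----------+---------
Chemistry | 2.87    
Math      | 2.89    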